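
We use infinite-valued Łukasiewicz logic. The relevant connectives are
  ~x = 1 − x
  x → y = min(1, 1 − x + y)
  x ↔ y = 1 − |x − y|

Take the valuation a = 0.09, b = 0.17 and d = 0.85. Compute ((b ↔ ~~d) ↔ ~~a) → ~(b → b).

0.23

~d = 1 − 0.85 = 0.15
~~d = 1 − 0.15 = 0.85
b ↔ ~~d = 1 − |0.17 − 0.85| = 1 − 0.68 = 0.32
~a = 1 − 0.09 = 0.91
~~a = 1 − 0.91 = 0.09
(b ↔ ~~d) ↔ ~~a = 1 − |0.32 − 0.09| = 1 − 0.23 = 0.77
b → b = min(1, 1 − 0.17 + 0.17) = min(1, 1.00) = 1.00
~(b → b) = 1 − 1.00 = 0.00
((b ↔ ~~d) ↔ ~~a) → ~(b → b) = min(1, 1 − 0.77 + 0.00) = min(1, 0.23) = 0.23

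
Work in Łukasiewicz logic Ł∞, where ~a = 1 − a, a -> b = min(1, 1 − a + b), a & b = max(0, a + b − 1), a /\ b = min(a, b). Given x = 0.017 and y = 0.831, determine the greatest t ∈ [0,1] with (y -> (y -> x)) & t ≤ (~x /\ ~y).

y -> x = min(1, 1 − 0.831 + 0.017) = min(1, 0.186) = 0.186
y -> (y -> x) = min(1, 1 − 0.831 + 0.186) = min(1, 0.355) = 0.355
So the left factor is y -> (y -> x) = 0.355.
~x = 1 − 0.017 = 0.983
~y = 1 − 0.831 = 0.169
~x /\ ~y = min(0.983, 0.169) = 0.169
So the right-hand bound is ~x /\ ~y = 0.169.
The residuum of the Łukasiewicz t-norm gives the supremum: min(1, 1 − 0.355 + 0.169).
1 − 0.355 + 0.169 = 0.814, so t = min(1, 0.814) = 0.814.
Check: 0.355 & 0.814 = max(0, 0.169) = 0.169 ≤ 0.169.

0.814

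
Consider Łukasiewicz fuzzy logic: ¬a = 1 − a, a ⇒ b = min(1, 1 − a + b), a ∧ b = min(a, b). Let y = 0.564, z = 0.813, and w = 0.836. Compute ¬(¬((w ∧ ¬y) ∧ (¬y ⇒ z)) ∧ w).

0.436

¬y = 1 − 0.564 = 0.436
w ∧ ¬y = min(0.836, 0.436) = 0.436
¬y ⇒ z = min(1, 1 − 0.436 + 0.813) = min(1, 1.377) = 1.000
(w ∧ ¬y) ∧ (¬y ⇒ z) = min(0.436, 1.000) = 0.436
¬((w ∧ ¬y) ∧ (¬y ⇒ z)) = 1 − 0.436 = 0.564
¬((w ∧ ¬y) ∧ (¬y ⇒ z)) ∧ w = min(0.564, 0.836) = 0.564
¬(¬((w ∧ ¬y) ∧ (¬y ⇒ z)) ∧ w) = 1 − 0.564 = 0.436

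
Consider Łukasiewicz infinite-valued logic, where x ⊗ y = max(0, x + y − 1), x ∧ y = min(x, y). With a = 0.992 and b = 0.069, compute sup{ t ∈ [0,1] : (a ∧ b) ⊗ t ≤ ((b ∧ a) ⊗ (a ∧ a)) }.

0.992

a ∧ b = min(0.992, 0.069) = 0.069
So the left factor is a ∧ b = 0.069.
b ∧ a = min(0.069, 0.992) = 0.069
a ∧ a = min(0.992, 0.992) = 0.992
(b ∧ a) ⊗ (a ∧ a) = max(0, 0.069 + 0.992 − 1) = max(0, 0.061) = 0.061
So the right-hand bound is (b ∧ a) ⊗ (a ∧ a) = 0.061.
The residuum of the Łukasiewicz t-norm gives the supremum: min(1, 1 − 0.069 + 0.061).
1 − 0.069 + 0.061 = 0.992, so t = min(1, 0.992) = 0.992.
Check: 0.069 ⊗ 0.992 = max(0, 0.061) = 0.061 ≤ 0.061.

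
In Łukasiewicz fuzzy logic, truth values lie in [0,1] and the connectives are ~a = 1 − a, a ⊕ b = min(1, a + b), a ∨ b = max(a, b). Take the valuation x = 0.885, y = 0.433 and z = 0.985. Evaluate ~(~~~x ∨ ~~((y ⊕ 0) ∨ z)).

0.015

~x = 1 − 0.885 = 0.115
~~x = 1 − 0.115 = 0.885
~~~x = 1 − 0.885 = 0.115
y ⊕ 0 = min(1, 0.433 + 0.000) = min(1, 0.433) = 0.433
(y ⊕ 0) ∨ z = max(0.433, 0.985) = 0.985
~((y ⊕ 0) ∨ z) = 1 − 0.985 = 0.015
~~((y ⊕ 0) ∨ z) = 1 − 0.015 = 0.985
~~~x ∨ ~~((y ⊕ 0) ∨ z) = max(0.115, 0.985) = 0.985
~(~~~x ∨ ~~((y ⊕ 0) ∨ z)) = 1 − 0.985 = 0.015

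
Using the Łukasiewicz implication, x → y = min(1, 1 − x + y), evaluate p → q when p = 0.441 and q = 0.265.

0.824

p → q = min(1, 1 − 0.441 + 0.265) = min(1, 0.824) = 0.824
For comparison, the Gödel implication (1 if x ≤ y else y) would give 0.265.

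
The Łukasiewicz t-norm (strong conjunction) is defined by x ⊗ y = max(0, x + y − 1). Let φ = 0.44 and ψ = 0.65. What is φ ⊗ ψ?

φ ⊗ ψ = max(0, 0.44 + 0.65 − 1) = max(0, 0.09) = 0.09
For comparison, the Gödel (minimum) t-norm min(x, y) would give 0.44.

0.09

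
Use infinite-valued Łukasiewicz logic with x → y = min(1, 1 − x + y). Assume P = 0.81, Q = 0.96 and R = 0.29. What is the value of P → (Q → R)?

Q → R = min(1, 1 − 0.96 + 0.29) = min(1, 0.33) = 0.33
P → (Q → R) = min(1, 1 − 0.81 + 0.33) = min(1, 0.52) = 0.52

0.52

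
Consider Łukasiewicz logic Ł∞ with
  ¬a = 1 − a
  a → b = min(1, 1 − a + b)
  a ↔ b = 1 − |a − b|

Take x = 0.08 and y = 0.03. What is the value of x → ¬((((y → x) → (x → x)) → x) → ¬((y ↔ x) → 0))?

0.92

y → x = min(1, 1 − 0.03 + 0.08) = min(1, 1.05) = 1.00
x → x = min(1, 1 − 0.08 + 0.08) = min(1, 1.00) = 1.00
(y → x) → (x → x) = min(1, 1 − 1.00 + 1.00) = min(1, 1.00) = 1.00
((y → x) → (x → x)) → x = min(1, 1 − 1.00 + 0.08) = min(1, 0.08) = 0.08
y ↔ x = 1 − |0.03 − 0.08| = 1 − 0.05 = 0.95
(y ↔ x) → 0 = min(1, 1 − 0.95 + 0.00) = min(1, 0.05) = 0.05
¬((y ↔ x) → 0) = 1 − 0.05 = 0.95
(((y → x) → (x → x)) → x) → ¬((y ↔ x) → 0) = min(1, 1 − 0.08 + 0.95) = min(1, 1.87) = 1.00
¬((((y → x) → (x → x)) → x) → ¬((y ↔ x) → 0)) = 1 − 1.00 = 0.00
x → ¬((((y → x) → (x → x)) → x) → ¬((y ↔ x) → 0)) = min(1, 1 − 0.08 + 0.00) = min(1, 0.92) = 0.92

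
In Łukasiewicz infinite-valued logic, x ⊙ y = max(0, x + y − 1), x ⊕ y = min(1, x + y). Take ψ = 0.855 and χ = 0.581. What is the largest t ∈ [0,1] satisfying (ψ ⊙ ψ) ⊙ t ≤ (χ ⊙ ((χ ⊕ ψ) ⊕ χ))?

0.871

ψ ⊙ ψ = max(0, 0.855 + 0.855 − 1) = max(0, 0.710) = 0.710
So the left factor is ψ ⊙ ψ = 0.710.
χ ⊕ ψ = min(1, 0.581 + 0.855) = min(1, 1.436) = 1.000
(χ ⊕ ψ) ⊕ χ = min(1, 1.000 + 0.581) = min(1, 1.581) = 1.000
χ ⊙ ((χ ⊕ ψ) ⊕ χ) = max(0, 0.581 + 1.000 − 1) = max(0, 0.581) = 0.581
So the right-hand bound is χ ⊙ ((χ ⊕ ψ) ⊕ χ) = 0.581.
The residuum of the Łukasiewicz t-norm gives the supremum: min(1, 1 − 0.710 + 0.581).
1 − 0.710 + 0.581 = 0.871, so t = min(1, 0.871) = 0.871.
Check: 0.710 ⊙ 0.871 = max(0, 0.581) = 0.581 ≤ 0.581.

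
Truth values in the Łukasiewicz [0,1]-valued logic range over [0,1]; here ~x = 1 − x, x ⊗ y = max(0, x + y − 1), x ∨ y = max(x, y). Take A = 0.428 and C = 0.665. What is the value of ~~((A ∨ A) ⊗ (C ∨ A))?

A ∨ A = max(0.428, 0.428) = 0.428
C ∨ A = max(0.665, 0.428) = 0.665
(A ∨ A) ⊗ (C ∨ A) = max(0, 0.428 + 0.665 − 1) = max(0, 0.093) = 0.093
~((A ∨ A) ⊗ (C ∨ A)) = 1 − 0.093 = 0.907
~~((A ∨ A) ⊗ (C ∨ A)) = 1 − 0.907 = 0.093

0.093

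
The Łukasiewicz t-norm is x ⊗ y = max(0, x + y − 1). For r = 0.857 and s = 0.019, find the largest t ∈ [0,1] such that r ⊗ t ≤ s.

0.162

The residuum of the Łukasiewicz t-norm gives the supremum: min(1, 1 − 0.857 + 0.019).
1 − 0.857 + 0.019 = 0.162, so t = min(1, 0.162) = 0.162.
Check: 0.857 ⊗ 0.162 = max(0, 0.019) = 0.019 ≤ 0.019.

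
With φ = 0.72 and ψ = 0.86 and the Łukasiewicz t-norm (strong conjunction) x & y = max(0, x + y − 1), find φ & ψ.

0.58

φ & ψ = max(0, 0.72 + 0.86 − 1) = max(0, 0.58) = 0.58
For comparison, the Gödel (minimum) t-norm min(x, y) would give 0.72.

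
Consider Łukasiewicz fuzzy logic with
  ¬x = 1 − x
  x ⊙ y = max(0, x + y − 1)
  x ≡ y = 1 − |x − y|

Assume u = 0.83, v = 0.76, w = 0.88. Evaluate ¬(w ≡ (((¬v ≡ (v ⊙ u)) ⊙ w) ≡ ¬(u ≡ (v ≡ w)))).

¬v = 1 − 0.76 = 0.24
v ⊙ u = max(0, 0.76 + 0.83 − 1) = max(0, 0.59) = 0.59
¬v ≡ (v ⊙ u) = 1 − |0.24 − 0.59| = 1 − 0.35 = 0.65
(¬v ≡ (v ⊙ u)) ⊙ w = max(0, 0.65 + 0.88 − 1) = max(0, 0.53) = 0.53
v ≡ w = 1 − |0.76 − 0.88| = 1 − 0.12 = 0.88
u ≡ (v ≡ w) = 1 − |0.83 − 0.88| = 1 − 0.05 = 0.95
¬(u ≡ (v ≡ w)) = 1 − 0.95 = 0.05
((¬v ≡ (v ⊙ u)) ⊙ w) ≡ ¬(u ≡ (v ≡ w)) = 1 − |0.53 − 0.05| = 1 − 0.48 = 0.52
w ≡ (((¬v ≡ (v ⊙ u)) ⊙ w) ≡ ¬(u ≡ (v ≡ w))) = 1 − |0.88 − 0.52| = 1 − 0.36 = 0.64
¬(w ≡ (((¬v ≡ (v ⊙ u)) ⊙ w) ≡ ¬(u ≡ (v ≡ w)))) = 1 − 0.64 = 0.36

0.36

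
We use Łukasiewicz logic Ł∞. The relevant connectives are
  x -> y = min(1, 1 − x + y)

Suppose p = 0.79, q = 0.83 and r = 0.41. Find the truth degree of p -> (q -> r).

0.79

q -> r = min(1, 1 − 0.83 + 0.41) = min(1, 0.58) = 0.58
p -> (q -> r) = min(1, 1 − 0.79 + 0.58) = min(1, 0.79) = 0.79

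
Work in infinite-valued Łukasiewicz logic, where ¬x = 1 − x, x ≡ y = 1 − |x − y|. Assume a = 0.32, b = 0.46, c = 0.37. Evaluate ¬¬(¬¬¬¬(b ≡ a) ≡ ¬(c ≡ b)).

0.23

b ≡ a = 1 − |0.46 − 0.32| = 1 − 0.14 = 0.86
¬(b ≡ a) = 1 − 0.86 = 0.14
¬¬(b ≡ a) = 1 − 0.14 = 0.86
¬¬¬(b ≡ a) = 1 − 0.86 = 0.14
¬¬¬¬(b ≡ a) = 1 − 0.14 = 0.86
c ≡ b = 1 − |0.37 − 0.46| = 1 − 0.09 = 0.91
¬(c ≡ b) = 1 − 0.91 = 0.09
¬¬¬¬(b ≡ a) ≡ ¬(c ≡ b) = 1 − |0.86 − 0.09| = 1 − 0.77 = 0.23
¬(¬¬¬¬(b ≡ a) ≡ ¬(c ≡ b)) = 1 − 0.23 = 0.77
¬¬(¬¬¬¬(b ≡ a) ≡ ¬(c ≡ b)) = 1 − 0.77 = 0.23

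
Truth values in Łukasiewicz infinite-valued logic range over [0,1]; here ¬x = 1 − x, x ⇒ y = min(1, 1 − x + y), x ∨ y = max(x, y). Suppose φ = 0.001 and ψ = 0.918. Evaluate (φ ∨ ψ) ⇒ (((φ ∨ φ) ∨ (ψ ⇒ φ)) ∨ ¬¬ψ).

φ ∨ ψ = max(0.001, 0.918) = 0.918
φ ∨ φ = max(0.001, 0.001) = 0.001
ψ ⇒ φ = min(1, 1 − 0.918 + 0.001) = min(1, 0.083) = 0.083
(φ ∨ φ) ∨ (ψ ⇒ φ) = max(0.001, 0.083) = 0.083
¬ψ = 1 − 0.918 = 0.082
¬¬ψ = 1 − 0.082 = 0.918
((φ ∨ φ) ∨ (ψ ⇒ φ)) ∨ ¬¬ψ = max(0.083, 0.918) = 0.918
(φ ∨ ψ) ⇒ (((φ ∨ φ) ∨ (ψ ⇒ φ)) ∨ ¬¬ψ) = min(1, 1 − 0.918 + 0.918) = min(1, 1.000) = 1.000

1.000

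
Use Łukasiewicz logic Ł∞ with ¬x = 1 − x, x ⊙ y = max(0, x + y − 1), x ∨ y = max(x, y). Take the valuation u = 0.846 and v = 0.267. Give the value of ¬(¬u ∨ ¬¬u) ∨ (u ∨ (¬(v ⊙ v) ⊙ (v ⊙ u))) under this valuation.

¬u = 1 − 0.846 = 0.154
¬¬u = 1 − 0.154 = 0.846
¬u ∨ ¬¬u = max(0.154, 0.846) = 0.846
¬(¬u ∨ ¬¬u) = 1 − 0.846 = 0.154
v ⊙ v = max(0, 0.267 + 0.267 − 1) = max(0, -0.466) = 0.000
¬(v ⊙ v) = 1 − 0.000 = 1.000
v ⊙ u = max(0, 0.267 + 0.846 − 1) = max(0, 0.113) = 0.113
¬(v ⊙ v) ⊙ (v ⊙ u) = max(0, 1.000 + 0.113 − 1) = max(0, 0.113) = 0.113
u ∨ (¬(v ⊙ v) ⊙ (v ⊙ u)) = max(0.846, 0.113) = 0.846
¬(¬u ∨ ¬¬u) ∨ (u ∨ (¬(v ⊙ v) ⊙ (v ⊙ u))) = max(0.154, 0.846) = 0.846

0.846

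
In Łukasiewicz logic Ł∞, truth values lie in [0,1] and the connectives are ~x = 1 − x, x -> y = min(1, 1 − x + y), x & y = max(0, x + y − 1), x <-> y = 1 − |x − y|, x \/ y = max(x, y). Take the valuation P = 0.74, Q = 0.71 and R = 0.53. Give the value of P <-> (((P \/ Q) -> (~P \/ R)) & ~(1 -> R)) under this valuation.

P \/ Q = max(0.74, 0.71) = 0.74
~P = 1 − 0.74 = 0.26
~P \/ R = max(0.26, 0.53) = 0.53
(P \/ Q) -> (~P \/ R) = min(1, 1 − 0.74 + 0.53) = min(1, 0.79) = 0.79
1 -> R = min(1, 1 − 1.00 + 0.53) = min(1, 0.53) = 0.53
~(1 -> R) = 1 − 0.53 = 0.47
((P \/ Q) -> (~P \/ R)) & ~(1 -> R) = max(0, 0.79 + 0.47 − 1) = max(0, 0.26) = 0.26
P <-> (((P \/ Q) -> (~P \/ R)) & ~(1 -> R)) = 1 − |0.74 − 0.26| = 1 − 0.48 = 0.52

0.52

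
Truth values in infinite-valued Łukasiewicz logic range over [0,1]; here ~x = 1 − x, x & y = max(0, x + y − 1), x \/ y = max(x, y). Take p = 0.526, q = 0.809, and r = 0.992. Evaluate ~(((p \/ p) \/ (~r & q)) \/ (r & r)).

0.016

p \/ p = max(0.526, 0.526) = 0.526
~r = 1 − 0.992 = 0.008
~r & q = max(0, 0.008 + 0.809 − 1) = max(0, -0.183) = 0.000
(p \/ p) \/ (~r & q) = max(0.526, 0.000) = 0.526
r & r = max(0, 0.992 + 0.992 − 1) = max(0, 0.984) = 0.984
((p \/ p) \/ (~r & q)) \/ (r & r) = max(0.526, 0.984) = 0.984
~(((p \/ p) \/ (~r & q)) \/ (r & r)) = 1 − 0.984 = 0.016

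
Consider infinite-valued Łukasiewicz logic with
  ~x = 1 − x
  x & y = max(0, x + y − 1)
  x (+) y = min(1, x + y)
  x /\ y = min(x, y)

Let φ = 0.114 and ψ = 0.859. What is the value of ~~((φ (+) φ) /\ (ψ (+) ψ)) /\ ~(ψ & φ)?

0.228

φ (+) φ = min(1, 0.114 + 0.114) = min(1, 0.228) = 0.228
ψ (+) ψ = min(1, 0.859 + 0.859) = min(1, 1.718) = 1.000
(φ (+) φ) /\ (ψ (+) ψ) = min(0.228, 1.000) = 0.228
~((φ (+) φ) /\ (ψ (+) ψ)) = 1 − 0.228 = 0.772
~~((φ (+) φ) /\ (ψ (+) ψ)) = 1 − 0.772 = 0.228
ψ & φ = max(0, 0.859 + 0.114 − 1) = max(0, -0.027) = 0.000
~(ψ & φ) = 1 − 0.000 = 1.000
~~((φ (+) φ) /\ (ψ (+) ψ)) /\ ~(ψ & φ) = min(0.228, 1.000) = 0.228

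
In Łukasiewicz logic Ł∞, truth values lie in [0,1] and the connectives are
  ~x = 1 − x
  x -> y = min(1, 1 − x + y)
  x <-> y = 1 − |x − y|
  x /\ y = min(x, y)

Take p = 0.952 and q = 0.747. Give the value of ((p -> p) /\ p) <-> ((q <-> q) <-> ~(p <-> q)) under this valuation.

p -> p = min(1, 1 − 0.952 + 0.952) = min(1, 1.000) = 1.000
(p -> p) /\ p = min(1.000, 0.952) = 0.952
q <-> q = 1 − |0.747 − 0.747| = 1 − 0.000 = 1.000
p <-> q = 1 − |0.952 − 0.747| = 1 − 0.205 = 0.795
~(p <-> q) = 1 − 0.795 = 0.205
(q <-> q) <-> ~(p <-> q) = 1 − |1.000 − 0.205| = 1 − 0.795 = 0.205
((p -> p) /\ p) <-> ((q <-> q) <-> ~(p <-> q)) = 1 − |0.952 − 0.205| = 1 − 0.747 = 0.253

0.253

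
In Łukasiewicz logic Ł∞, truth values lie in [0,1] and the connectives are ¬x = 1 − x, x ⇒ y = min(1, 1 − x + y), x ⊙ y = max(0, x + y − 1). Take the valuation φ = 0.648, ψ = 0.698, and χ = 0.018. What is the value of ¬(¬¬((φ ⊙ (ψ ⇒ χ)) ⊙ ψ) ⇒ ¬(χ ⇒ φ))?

ψ ⇒ χ = min(1, 1 − 0.698 + 0.018) = min(1, 0.320) = 0.320
φ ⊙ (ψ ⇒ χ) = max(0, 0.648 + 0.320 − 1) = max(0, -0.032) = 0.000
(φ ⊙ (ψ ⇒ χ)) ⊙ ψ = max(0, 0.000 + 0.698 − 1) = max(0, -0.302) = 0.000
¬((φ ⊙ (ψ ⇒ χ)) ⊙ ψ) = 1 − 0.000 = 1.000
¬¬((φ ⊙ (ψ ⇒ χ)) ⊙ ψ) = 1 − 1.000 = 0.000
χ ⇒ φ = min(1, 1 − 0.018 + 0.648) = min(1, 1.630) = 1.000
¬(χ ⇒ φ) = 1 − 1.000 = 0.000
¬¬((φ ⊙ (ψ ⇒ χ)) ⊙ ψ) ⇒ ¬(χ ⇒ φ) = min(1, 1 − 0.000 + 0.000) = min(1, 1.000) = 1.000
¬(¬¬((φ ⊙ (ψ ⇒ χ)) ⊙ ψ) ⇒ ¬(χ ⇒ φ)) = 1 − 1.000 = 0.000

0.000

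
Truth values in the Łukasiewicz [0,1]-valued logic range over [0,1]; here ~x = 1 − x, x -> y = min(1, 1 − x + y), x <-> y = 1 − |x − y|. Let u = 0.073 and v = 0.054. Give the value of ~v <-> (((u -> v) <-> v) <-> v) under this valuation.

0.965

~v = 1 − 0.054 = 0.946
u -> v = min(1, 1 − 0.073 + 0.054) = min(1, 0.981) = 0.981
(u -> v) <-> v = 1 − |0.981 − 0.054| = 1 − 0.927 = 0.073
((u -> v) <-> v) <-> v = 1 − |0.073 − 0.054| = 1 − 0.019 = 0.981
~v <-> (((u -> v) <-> v) <-> v) = 1 − |0.946 − 0.981| = 1 − 0.035 = 0.965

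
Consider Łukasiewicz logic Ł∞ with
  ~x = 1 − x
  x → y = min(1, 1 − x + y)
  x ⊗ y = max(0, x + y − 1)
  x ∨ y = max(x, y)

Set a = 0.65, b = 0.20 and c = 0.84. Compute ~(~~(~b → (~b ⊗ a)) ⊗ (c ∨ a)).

~b = 1 − 0.20 = 0.80
~b ⊗ a = max(0, 0.80 + 0.65 − 1) = max(0, 0.45) = 0.45
~b → (~b ⊗ a) = min(1, 1 − 0.80 + 0.45) = min(1, 0.65) = 0.65
~(~b → (~b ⊗ a)) = 1 − 0.65 = 0.35
~~(~b → (~b ⊗ a)) = 1 − 0.35 = 0.65
c ∨ a = max(0.84, 0.65) = 0.84
~~(~b → (~b ⊗ a)) ⊗ (c ∨ a) = max(0, 0.65 + 0.84 − 1) = max(0, 0.49) = 0.49
~(~~(~b → (~b ⊗ a)) ⊗ (c ∨ a)) = 1 − 0.49 = 0.51

0.51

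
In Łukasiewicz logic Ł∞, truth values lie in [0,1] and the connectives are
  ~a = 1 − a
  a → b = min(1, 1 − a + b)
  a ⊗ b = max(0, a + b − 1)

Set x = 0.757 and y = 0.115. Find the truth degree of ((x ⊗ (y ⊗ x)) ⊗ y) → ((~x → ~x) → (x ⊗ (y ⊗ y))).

1.000

y ⊗ x = max(0, 0.115 + 0.757 − 1) = max(0, -0.128) = 0.000
x ⊗ (y ⊗ x) = max(0, 0.757 + 0.000 − 1) = max(0, -0.243) = 0.000
(x ⊗ (y ⊗ x)) ⊗ y = max(0, 0.000 + 0.115 − 1) = max(0, -0.885) = 0.000
~x = 1 − 0.757 = 0.243
~x → ~x = min(1, 1 − 0.243 + 0.243) = min(1, 1.000) = 1.000
y ⊗ y = max(0, 0.115 + 0.115 − 1) = max(0, -0.770) = 0.000
x ⊗ (y ⊗ y) = max(0, 0.757 + 0.000 − 1) = max(0, -0.243) = 0.000
(~x → ~x) → (x ⊗ (y ⊗ y)) = min(1, 1 − 1.000 + 0.000) = min(1, 0.000) = 0.000
((x ⊗ (y ⊗ x)) ⊗ y) → ((~x → ~x) → (x ⊗ (y ⊗ y))) = min(1, 1 − 0.000 + 0.000) = min(1, 1.000) = 1.000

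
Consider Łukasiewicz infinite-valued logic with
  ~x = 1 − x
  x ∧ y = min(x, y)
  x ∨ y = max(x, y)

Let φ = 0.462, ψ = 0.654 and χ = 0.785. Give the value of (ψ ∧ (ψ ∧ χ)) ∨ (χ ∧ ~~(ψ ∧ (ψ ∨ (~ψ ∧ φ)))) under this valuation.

ψ ∧ χ = min(0.654, 0.785) = 0.654
ψ ∧ (ψ ∧ χ) = min(0.654, 0.654) = 0.654
~ψ = 1 − 0.654 = 0.346
~ψ ∧ φ = min(0.346, 0.462) = 0.346
ψ ∨ (~ψ ∧ φ) = max(0.654, 0.346) = 0.654
ψ ∧ (ψ ∨ (~ψ ∧ φ)) = min(0.654, 0.654) = 0.654
~(ψ ∧ (ψ ∨ (~ψ ∧ φ))) = 1 − 0.654 = 0.346
~~(ψ ∧ (ψ ∨ (~ψ ∧ φ))) = 1 − 0.346 = 0.654
χ ∧ ~~(ψ ∧ (ψ ∨ (~ψ ∧ φ))) = min(0.785, 0.654) = 0.654
(ψ ∧ (ψ ∧ χ)) ∨ (χ ∧ ~~(ψ ∧ (ψ ∨ (~ψ ∧ φ)))) = max(0.654, 0.654) = 0.654

0.654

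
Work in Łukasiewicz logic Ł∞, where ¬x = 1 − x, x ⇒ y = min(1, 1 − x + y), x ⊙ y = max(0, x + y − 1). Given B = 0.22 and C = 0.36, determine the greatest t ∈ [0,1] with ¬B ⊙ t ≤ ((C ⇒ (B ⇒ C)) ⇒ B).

0.44

¬B = 1 − 0.22 = 0.78
So the left factor is ¬B = 0.78.
B ⇒ C = min(1, 1 − 0.22 + 0.36) = min(1, 1.14) = 1.00
C ⇒ (B ⇒ C) = min(1, 1 − 0.36 + 1.00) = min(1, 1.64) = 1.00
(C ⇒ (B ⇒ C)) ⇒ B = min(1, 1 − 1.00 + 0.22) = min(1, 0.22) = 0.22
So the right-hand bound is (C ⇒ (B ⇒ C)) ⇒ B = 0.22.
The residuum of the Łukasiewicz t-norm gives the supremum: min(1, 1 − 0.78 + 0.22).
1 − 0.78 + 0.22 = 0.44, so t = min(1, 0.44) = 0.44.
Check: 0.78 ⊙ 0.44 = max(0, 0.22) = 0.22 ≤ 0.22.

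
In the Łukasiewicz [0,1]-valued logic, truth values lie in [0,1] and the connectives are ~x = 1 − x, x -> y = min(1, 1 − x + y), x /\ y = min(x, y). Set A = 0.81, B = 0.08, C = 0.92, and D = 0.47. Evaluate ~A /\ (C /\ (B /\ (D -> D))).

0.08

~A = 1 − 0.81 = 0.19
D -> D = min(1, 1 − 0.47 + 0.47) = min(1, 1.00) = 1.00
B /\ (D -> D) = min(0.08, 1.00) = 0.08
C /\ (B /\ (D -> D)) = min(0.92, 0.08) = 0.08
~A /\ (C /\ (B /\ (D -> D))) = min(0.19, 0.08) = 0.08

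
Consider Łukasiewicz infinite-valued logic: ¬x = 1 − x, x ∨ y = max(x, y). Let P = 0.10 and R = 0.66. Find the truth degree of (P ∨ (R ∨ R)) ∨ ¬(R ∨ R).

R ∨ R = max(0.66, 0.66) = 0.66
P ∨ (R ∨ R) = max(0.10, 0.66) = 0.66
¬(R ∨ R) = 1 − 0.66 = 0.34
(P ∨ (R ∨ R)) ∨ ¬(R ∨ R) = max(0.66, 0.34) = 0.66

0.66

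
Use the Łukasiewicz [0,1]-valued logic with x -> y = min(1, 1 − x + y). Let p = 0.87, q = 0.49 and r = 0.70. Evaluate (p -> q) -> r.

p -> q = min(1, 1 − 0.87 + 0.49) = min(1, 0.62) = 0.62
(p -> q) -> r = min(1, 1 − 0.62 + 0.70) = min(1, 1.08) = 1.00

1.00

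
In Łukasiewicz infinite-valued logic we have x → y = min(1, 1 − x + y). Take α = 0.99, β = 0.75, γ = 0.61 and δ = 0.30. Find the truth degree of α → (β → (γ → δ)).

γ → δ = min(1, 1 − 0.61 + 0.30) = min(1, 0.69) = 0.69
β → (γ → δ) = min(1, 1 − 0.75 + 0.69) = min(1, 0.94) = 0.94
α → (β → (γ → δ)) = min(1, 1 − 0.99 + 0.94) = min(1, 0.95) = 0.95

0.95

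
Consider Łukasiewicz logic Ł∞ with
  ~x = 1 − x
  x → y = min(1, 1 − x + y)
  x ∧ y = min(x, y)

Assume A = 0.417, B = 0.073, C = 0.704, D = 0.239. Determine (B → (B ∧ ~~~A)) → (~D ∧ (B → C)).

~A = 1 − 0.417 = 0.583
~~A = 1 − 0.583 = 0.417
~~~A = 1 − 0.417 = 0.583
B ∧ ~~~A = min(0.073, 0.583) = 0.073
B → (B ∧ ~~~A) = min(1, 1 − 0.073 + 0.073) = min(1, 1.000) = 1.000
~D = 1 − 0.239 = 0.761
B → C = min(1, 1 − 0.073 + 0.704) = min(1, 1.631) = 1.000
~D ∧ (B → C) = min(0.761, 1.000) = 0.761
(B → (B ∧ ~~~A)) → (~D ∧ (B → C)) = min(1, 1 − 1.000 + 0.761) = min(1, 0.761) = 0.761

0.761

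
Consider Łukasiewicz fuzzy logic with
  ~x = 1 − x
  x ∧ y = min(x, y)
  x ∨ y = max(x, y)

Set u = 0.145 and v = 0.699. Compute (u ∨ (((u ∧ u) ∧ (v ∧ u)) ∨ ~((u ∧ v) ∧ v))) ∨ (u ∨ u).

0.855

u ∧ u = min(0.145, 0.145) = 0.145
v ∧ u = min(0.699, 0.145) = 0.145
(u ∧ u) ∧ (v ∧ u) = min(0.145, 0.145) = 0.145
u ∧ v = min(0.145, 0.699) = 0.145
(u ∧ v) ∧ v = min(0.145, 0.699) = 0.145
~((u ∧ v) ∧ v) = 1 − 0.145 = 0.855
((u ∧ u) ∧ (v ∧ u)) ∨ ~((u ∧ v) ∧ v) = max(0.145, 0.855) = 0.855
u ∨ (((u ∧ u) ∧ (v ∧ u)) ∨ ~((u ∧ v) ∧ v)) = max(0.145, 0.855) = 0.855
u ∨ u = max(0.145, 0.145) = 0.145
(u ∨ (((u ∧ u) ∧ (v ∧ u)) ∨ ~((u ∧ v) ∧ v))) ∨ (u ∨ u) = max(0.855, 0.145) = 0.855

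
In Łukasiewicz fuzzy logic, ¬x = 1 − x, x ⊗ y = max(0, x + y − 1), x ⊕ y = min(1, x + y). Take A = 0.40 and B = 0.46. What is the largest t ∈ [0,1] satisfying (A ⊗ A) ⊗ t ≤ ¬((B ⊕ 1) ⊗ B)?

A ⊗ A = max(0, 0.40 + 0.40 − 1) = max(0, -0.20) = 0.00
So the left factor is A ⊗ A = 0.00.
B ⊕ 1 = min(1, 0.46 + 1.00) = min(1, 1.46) = 1.00
(B ⊕ 1) ⊗ B = max(0, 1.00 + 0.46 − 1) = max(0, 0.46) = 0.46
¬((B ⊕ 1) ⊗ B) = 1 − 0.46 = 0.54
So the right-hand bound is ¬((B ⊕ 1) ⊗ B) = 0.54.
The residuum of the Łukasiewicz t-norm gives the supremum: min(1, 1 − 0.00 + 0.54).
1 − 0.00 + 0.54 = 1.54, so t = min(1, 1.54) = 1.00.
Check: 0.00 ⊗ 1.00 = max(0, 0.00) = 0.00 ≤ 0.54.

1.00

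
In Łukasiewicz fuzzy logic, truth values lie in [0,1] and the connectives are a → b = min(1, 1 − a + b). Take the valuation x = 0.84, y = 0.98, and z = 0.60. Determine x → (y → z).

0.78

y → z = min(1, 1 − 0.98 + 0.60) = min(1, 0.62) = 0.62
x → (y → z) = min(1, 1 − 0.84 + 0.62) = min(1, 0.78) = 0.78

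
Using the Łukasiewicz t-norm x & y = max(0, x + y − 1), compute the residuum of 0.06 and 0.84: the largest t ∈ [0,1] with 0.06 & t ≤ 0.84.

1.00

The residuum of the Łukasiewicz t-norm gives the supremum: min(1, 1 − 0.06 + 0.84).
1 − 0.06 + 0.84 = 1.78, so t = min(1, 1.78) = 1.00.
Check: 0.06 & 1.00 = max(0, 0.06) = 0.06 ≤ 0.84.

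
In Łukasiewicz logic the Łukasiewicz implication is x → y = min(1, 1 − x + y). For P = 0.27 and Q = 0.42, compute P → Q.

P → Q = min(1, 1 − 0.27 + 0.42) = min(1, 1.15) = 1.00
For comparison, the Gödel implication (1 if x ≤ y else y) would give 1.00.

1.00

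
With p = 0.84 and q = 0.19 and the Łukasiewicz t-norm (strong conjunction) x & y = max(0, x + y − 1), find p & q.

0.03

p & q = max(0, 0.84 + 0.19 − 1) = max(0, 0.03) = 0.03
For comparison, the Gödel (minimum) t-norm min(x, y) would give 0.19.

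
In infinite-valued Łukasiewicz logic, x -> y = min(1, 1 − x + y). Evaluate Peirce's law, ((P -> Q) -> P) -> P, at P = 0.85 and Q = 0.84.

0.99

P -> Q = min(1, 1 − 0.85 + 0.84) = min(1, 0.99) = 0.99
(P -> Q) -> P = min(1, 1 − 0.99 + 0.85) = min(1, 0.86) = 0.86
((P -> Q) -> P) -> P = min(1, 1 − 0.86 + 0.85) = min(1, 0.99) = 0.99
(The value 0.99 < 1 shows this instance is not satisfied; not a Ł∞-tautology in general.)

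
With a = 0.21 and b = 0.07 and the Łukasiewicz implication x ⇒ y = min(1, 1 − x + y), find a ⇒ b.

a ⇒ b = min(1, 1 − 0.21 + 0.07) = min(1, 0.86) = 0.86
For comparison, the Gödel implication (1 if x ≤ y else y) would give 0.07.

0.86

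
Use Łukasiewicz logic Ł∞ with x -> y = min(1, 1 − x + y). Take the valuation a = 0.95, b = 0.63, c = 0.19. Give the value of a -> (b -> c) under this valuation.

0.61

b -> c = min(1, 1 − 0.63 + 0.19) = min(1, 0.56) = 0.56
a -> (b -> c) = min(1, 1 − 0.95 + 0.56) = min(1, 0.61) = 0.61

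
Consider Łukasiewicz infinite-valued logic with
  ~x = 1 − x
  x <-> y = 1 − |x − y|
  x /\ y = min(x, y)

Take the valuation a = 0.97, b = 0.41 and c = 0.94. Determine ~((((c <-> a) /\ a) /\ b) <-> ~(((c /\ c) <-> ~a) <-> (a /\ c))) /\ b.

c <-> a = 1 − |0.94 − 0.97| = 1 − 0.03 = 0.97
(c <-> a) /\ a = min(0.97, 0.97) = 0.97
((c <-> a) /\ a) /\ b = min(0.97, 0.41) = 0.41
c /\ c = min(0.94, 0.94) = 0.94
~a = 1 − 0.97 = 0.03
(c /\ c) <-> ~a = 1 − |0.94 − 0.03| = 1 − 0.91 = 0.09
a /\ c = min(0.97, 0.94) = 0.94
((c /\ c) <-> ~a) <-> (a /\ c) = 1 − |0.09 − 0.94| = 1 − 0.85 = 0.15
~(((c /\ c) <-> ~a) <-> (a /\ c)) = 1 − 0.15 = 0.85
(((c <-> a) /\ a) /\ b) <-> ~(((c /\ c) <-> ~a) <-> (a /\ c)) = 1 − |0.41 − 0.85| = 1 − 0.44 = 0.56
~((((c <-> a) /\ a) /\ b) <-> ~(((c /\ c) <-> ~a) <-> (a /\ c))) = 1 − 0.56 = 0.44
~((((c <-> a) /\ a) /\ b) <-> ~(((c /\ c) <-> ~a) <-> (a /\ c))) /\ b = min(0.44, 0.41) = 0.41

0.41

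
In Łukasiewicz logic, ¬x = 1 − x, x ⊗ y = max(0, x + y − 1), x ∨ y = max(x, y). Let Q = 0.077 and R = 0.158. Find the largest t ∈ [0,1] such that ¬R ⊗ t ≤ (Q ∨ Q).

0.235

¬R = 1 − 0.158 = 0.842
So the left factor is ¬R = 0.842.
Q ∨ Q = max(0.077, 0.077) = 0.077
So the right-hand bound is Q ∨ Q = 0.077.
The residuum of the Łukasiewicz t-norm gives the supremum: min(1, 1 − 0.842 + 0.077).
1 − 0.842 + 0.077 = 0.235, so t = min(1, 0.235) = 0.235.
Check: 0.842 ⊗ 0.235 = max(0, 0.077) = 0.077 ≤ 0.077.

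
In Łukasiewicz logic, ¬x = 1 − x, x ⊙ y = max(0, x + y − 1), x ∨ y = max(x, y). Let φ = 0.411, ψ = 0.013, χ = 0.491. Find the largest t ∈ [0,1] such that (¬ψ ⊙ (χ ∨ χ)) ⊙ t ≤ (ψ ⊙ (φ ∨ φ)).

0.522

¬ψ = 1 − 0.013 = 0.987
χ ∨ χ = max(0.491, 0.491) = 0.491
¬ψ ⊙ (χ ∨ χ) = max(0, 0.987 + 0.491 − 1) = max(0, 0.478) = 0.478
So the left factor is ¬ψ ⊙ (χ ∨ χ) = 0.478.
φ ∨ φ = max(0.411, 0.411) = 0.411
ψ ⊙ (φ ∨ φ) = max(0, 0.013 + 0.411 − 1) = max(0, -0.576) = 0.000
So the right-hand bound is ψ ⊙ (φ ∨ φ) = 0.000.
The residuum of the Łukasiewicz t-norm gives the supremum: min(1, 1 − 0.478 + 0.000).
1 − 0.478 + 0.000 = 0.522, so t = min(1, 0.522) = 0.522.
Check: 0.478 ⊙ 0.522 = max(0, 0.000) = 0.000 ≤ 0.000.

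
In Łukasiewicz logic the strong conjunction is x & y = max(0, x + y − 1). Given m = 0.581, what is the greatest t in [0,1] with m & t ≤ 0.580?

The residuum of the Łukasiewicz t-norm gives the supremum: min(1, 1 − 0.581 + 0.580).
1 − 0.581 + 0.580 = 0.999, so t = min(1, 0.999) = 0.999.
Check: 0.581 & 0.999 = max(0, 0.580) = 0.580 ≤ 0.580.

0.999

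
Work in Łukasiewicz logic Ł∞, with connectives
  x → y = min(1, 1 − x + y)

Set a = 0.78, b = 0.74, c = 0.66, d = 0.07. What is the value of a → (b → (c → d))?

c → d = min(1, 1 − 0.66 + 0.07) = min(1, 0.41) = 0.41
b → (c → d) = min(1, 1 − 0.74 + 0.41) = min(1, 0.67) = 0.67
a → (b → (c → d)) = min(1, 1 − 0.78 + 0.67) = min(1, 0.89) = 0.89

0.89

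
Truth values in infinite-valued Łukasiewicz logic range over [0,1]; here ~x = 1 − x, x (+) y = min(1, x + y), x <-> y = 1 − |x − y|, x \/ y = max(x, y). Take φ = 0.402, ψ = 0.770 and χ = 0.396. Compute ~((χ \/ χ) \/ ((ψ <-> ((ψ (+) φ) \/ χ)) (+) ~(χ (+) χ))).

χ \/ χ = max(0.396, 0.396) = 0.396
ψ (+) φ = min(1, 0.770 + 0.402) = min(1, 1.172) = 1.000
(ψ (+) φ) \/ χ = max(1.000, 0.396) = 1.000
ψ <-> ((ψ (+) φ) \/ χ) = 1 − |0.770 − 1.000| = 1 − 0.230 = 0.770
χ (+) χ = min(1, 0.396 + 0.396) = min(1, 0.792) = 0.792
~(χ (+) χ) = 1 − 0.792 = 0.208
(ψ <-> ((ψ (+) φ) \/ χ)) (+) ~(χ (+) χ) = min(1, 0.770 + 0.208) = min(1, 0.978) = 0.978
(χ \/ χ) \/ ((ψ <-> ((ψ (+) φ) \/ χ)) (+) ~(χ (+) χ)) = max(0.396, 0.978) = 0.978
~((χ \/ χ) \/ ((ψ <-> ((ψ (+) φ) \/ χ)) (+) ~(χ (+) χ))) = 1 − 0.978 = 0.022

0.022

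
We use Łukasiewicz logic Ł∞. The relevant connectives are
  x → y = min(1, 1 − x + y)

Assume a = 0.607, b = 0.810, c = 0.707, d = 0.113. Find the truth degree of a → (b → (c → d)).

0.989

c → d = min(1, 1 − 0.707 + 0.113) = min(1, 0.406) = 0.406
b → (c → d) = min(1, 1 − 0.810 + 0.406) = min(1, 0.596) = 0.596
a → (b → (c → d)) = min(1, 1 − 0.607 + 0.596) = min(1, 0.989) = 0.989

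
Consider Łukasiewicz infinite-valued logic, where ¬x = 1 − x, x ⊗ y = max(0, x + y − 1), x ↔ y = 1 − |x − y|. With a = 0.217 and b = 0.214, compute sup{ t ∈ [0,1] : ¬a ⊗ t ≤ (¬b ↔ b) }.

¬a = 1 − 0.217 = 0.783
So the left factor is ¬a = 0.783.
¬b = 1 − 0.214 = 0.786
¬b ↔ b = 1 − |0.786 − 0.214| = 1 − 0.572 = 0.428
So the right-hand bound is ¬b ↔ b = 0.428.
The residuum of the Łukasiewicz t-norm gives the supremum: min(1, 1 − 0.783 + 0.428).
1 − 0.783 + 0.428 = 0.645, so t = min(1, 0.645) = 0.645.
Check: 0.783 ⊗ 0.645 = max(0, 0.428) = 0.428 ≤ 0.428.

0.645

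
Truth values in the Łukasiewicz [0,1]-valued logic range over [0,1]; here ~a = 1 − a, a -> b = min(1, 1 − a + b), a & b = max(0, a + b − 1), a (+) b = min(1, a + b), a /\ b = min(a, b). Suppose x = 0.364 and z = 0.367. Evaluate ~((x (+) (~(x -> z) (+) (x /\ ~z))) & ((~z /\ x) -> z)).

0.272

x -> z = min(1, 1 − 0.364 + 0.367) = min(1, 1.003) = 1.000
~(x -> z) = 1 − 1.000 = 0.000
~z = 1 − 0.367 = 0.633
x /\ ~z = min(0.364, 0.633) = 0.364
~(x -> z) (+) (x /\ ~z) = min(1, 0.000 + 0.364) = min(1, 0.364) = 0.364
x (+) (~(x -> z) (+) (x /\ ~z)) = min(1, 0.364 + 0.364) = min(1, 0.728) = 0.728
~z /\ x = min(0.633, 0.364) = 0.364
(~z /\ x) -> z = min(1, 1 − 0.364 + 0.367) = min(1, 1.003) = 1.000
(x (+) (~(x -> z) (+) (x /\ ~z))) & ((~z /\ x) -> z) = max(0, 0.728 + 1.000 − 1) = max(0, 0.728) = 0.728
~((x (+) (~(x -> z) (+) (x /\ ~z))) & ((~z /\ x) -> z)) = 1 − 0.728 = 0.272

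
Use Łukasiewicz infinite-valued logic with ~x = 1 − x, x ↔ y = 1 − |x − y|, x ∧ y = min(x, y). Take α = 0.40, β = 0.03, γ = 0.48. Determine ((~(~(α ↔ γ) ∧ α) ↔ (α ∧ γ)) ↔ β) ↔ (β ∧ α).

0.48

α ↔ γ = 1 − |0.40 − 0.48| = 1 − 0.08 = 0.92
~(α ↔ γ) = 1 − 0.92 = 0.08
~(α ↔ γ) ∧ α = min(0.08, 0.40) = 0.08
~(~(α ↔ γ) ∧ α) = 1 − 0.08 = 0.92
α ∧ γ = min(0.40, 0.48) = 0.40
~(~(α ↔ γ) ∧ α) ↔ (α ∧ γ) = 1 − |0.92 − 0.40| = 1 − 0.52 = 0.48
(~(~(α ↔ γ) ∧ α) ↔ (α ∧ γ)) ↔ β = 1 − |0.48 − 0.03| = 1 − 0.45 = 0.55
β ∧ α = min(0.03, 0.40) = 0.03
((~(~(α ↔ γ) ∧ α) ↔ (α ∧ γ)) ↔ β) ↔ (β ∧ α) = 1 − |0.55 − 0.03| = 1 − 0.52 = 0.48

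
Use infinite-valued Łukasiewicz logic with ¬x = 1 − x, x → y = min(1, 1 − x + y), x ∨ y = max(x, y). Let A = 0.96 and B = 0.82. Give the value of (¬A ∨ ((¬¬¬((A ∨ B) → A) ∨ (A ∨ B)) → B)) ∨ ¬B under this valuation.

¬A = 1 − 0.96 = 0.04
A ∨ B = max(0.96, 0.82) = 0.96
(A ∨ B) → A = min(1, 1 − 0.96 + 0.96) = min(1, 1.00) = 1.00
¬((A ∨ B) → A) = 1 − 1.00 = 0.00
¬¬((A ∨ B) → A) = 1 − 0.00 = 1.00
¬¬¬((A ∨ B) → A) = 1 − 1.00 = 0.00
¬¬¬((A ∨ B) → A) ∨ (A ∨ B) = max(0.00, 0.96) = 0.96
(¬¬¬((A ∨ B) → A) ∨ (A ∨ B)) → B = min(1, 1 − 0.96 + 0.82) = min(1, 0.86) = 0.86
¬A ∨ ((¬¬¬((A ∨ B) → A) ∨ (A ∨ B)) → B) = max(0.04, 0.86) = 0.86
¬B = 1 − 0.82 = 0.18
(¬A ∨ ((¬¬¬((A ∨ B) → A) ∨ (A ∨ B)) → B)) ∨ ¬B = max(0.86, 0.18) = 0.86

0.86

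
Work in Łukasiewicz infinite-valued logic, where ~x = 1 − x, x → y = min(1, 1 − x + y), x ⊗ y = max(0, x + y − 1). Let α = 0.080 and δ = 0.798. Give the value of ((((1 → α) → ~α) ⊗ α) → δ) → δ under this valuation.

1 → α = min(1, 1 − 1.000 + 0.080) = min(1, 0.080) = 0.080
~α = 1 − 0.080 = 0.920
(1 → α) → ~α = min(1, 1 − 0.080 + 0.920) = min(1, 1.840) = 1.000
((1 → α) → ~α) ⊗ α = max(0, 1.000 + 0.080 − 1) = max(0, 0.080) = 0.080
(((1 → α) → ~α) ⊗ α) → δ = min(1, 1 − 0.080 + 0.798) = min(1, 1.718) = 1.000
((((1 → α) → ~α) ⊗ α) → δ) → δ = min(1, 1 − 1.000 + 0.798) = min(1, 0.798) = 0.798

0.798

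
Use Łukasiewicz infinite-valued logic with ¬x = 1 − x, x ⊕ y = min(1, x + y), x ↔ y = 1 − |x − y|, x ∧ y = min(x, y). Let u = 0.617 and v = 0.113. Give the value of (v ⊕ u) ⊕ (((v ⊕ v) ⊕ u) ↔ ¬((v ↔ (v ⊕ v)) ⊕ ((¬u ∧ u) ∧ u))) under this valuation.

v ⊕ u = min(1, 0.113 + 0.617) = min(1, 0.730) = 0.730
v ⊕ v = min(1, 0.113 + 0.113) = min(1, 0.226) = 0.226
(v ⊕ v) ⊕ u = min(1, 0.226 + 0.617) = min(1, 0.843) = 0.843
v ↔ (v ⊕ v) = 1 − |0.113 − 0.226| = 1 − 0.113 = 0.887
¬u = 1 − 0.617 = 0.383
¬u ∧ u = min(0.383, 0.617) = 0.383
(¬u ∧ u) ∧ u = min(0.383, 0.617) = 0.383
(v ↔ (v ⊕ v)) ⊕ ((¬u ∧ u) ∧ u) = min(1, 0.887 + 0.383) = min(1, 1.270) = 1.000
¬((v ↔ (v ⊕ v)) ⊕ ((¬u ∧ u) ∧ u)) = 1 − 1.000 = 0.000
((v ⊕ v) ⊕ u) ↔ ¬((v ↔ (v ⊕ v)) ⊕ ((¬u ∧ u) ∧ u)) = 1 − |0.843 − 0.000| = 1 − 0.843 = 0.157
(v ⊕ u) ⊕ (((v ⊕ v) ⊕ u) ↔ ¬((v ↔ (v ⊕ v)) ⊕ ((¬u ∧ u) ∧ u))) = min(1, 0.730 + 0.157) = min(1, 0.887) = 0.887

0.887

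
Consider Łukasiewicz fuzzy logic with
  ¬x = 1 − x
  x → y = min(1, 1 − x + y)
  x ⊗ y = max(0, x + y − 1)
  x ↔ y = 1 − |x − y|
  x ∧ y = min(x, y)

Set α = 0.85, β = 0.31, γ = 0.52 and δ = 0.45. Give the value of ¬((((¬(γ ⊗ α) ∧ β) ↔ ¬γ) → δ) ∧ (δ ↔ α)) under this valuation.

γ ⊗ α = max(0, 0.52 + 0.85 − 1) = max(0, 0.37) = 0.37
¬(γ ⊗ α) = 1 − 0.37 = 0.63
¬(γ ⊗ α) ∧ β = min(0.63, 0.31) = 0.31
¬γ = 1 − 0.52 = 0.48
(¬(γ ⊗ α) ∧ β) ↔ ¬γ = 1 − |0.31 − 0.48| = 1 − 0.17 = 0.83
((¬(γ ⊗ α) ∧ β) ↔ ¬γ) → δ = min(1, 1 − 0.83 + 0.45) = min(1, 0.62) = 0.62
δ ↔ α = 1 − |0.45 − 0.85| = 1 − 0.40 = 0.60
(((¬(γ ⊗ α) ∧ β) ↔ ¬γ) → δ) ∧ (δ ↔ α) = min(0.62, 0.60) = 0.60
¬((((¬(γ ⊗ α) ∧ β) ↔ ¬γ) → δ) ∧ (δ ↔ α)) = 1 − 0.60 = 0.40

0.40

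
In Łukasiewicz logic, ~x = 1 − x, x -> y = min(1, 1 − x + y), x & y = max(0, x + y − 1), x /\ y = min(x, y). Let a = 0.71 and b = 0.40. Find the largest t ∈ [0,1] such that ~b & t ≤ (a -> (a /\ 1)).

~b = 1 − 0.40 = 0.60
So the left factor is ~b = 0.60.
a /\ 1 = min(0.71, 1.00) = 0.71
a -> (a /\ 1) = min(1, 1 − 0.71 + 0.71) = min(1, 1.00) = 1.00
So the right-hand bound is a -> (a /\ 1) = 1.00.
The residuum of the Łukasiewicz t-norm gives the supremum: min(1, 1 − 0.60 + 1.00).
1 − 0.60 + 1.00 = 1.40, so t = min(1, 1.40) = 1.00.
Check: 0.60 & 1.00 = max(0, 0.60) = 0.60 ≤ 1.00.

1.00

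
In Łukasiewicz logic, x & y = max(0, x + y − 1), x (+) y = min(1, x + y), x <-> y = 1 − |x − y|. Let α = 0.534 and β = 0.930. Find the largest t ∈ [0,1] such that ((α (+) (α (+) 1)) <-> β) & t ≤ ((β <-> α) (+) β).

1.000

α (+) 1 = min(1, 0.534 + 1.000) = min(1, 1.534) = 1.000
α (+) (α (+) 1) = min(1, 0.534 + 1.000) = min(1, 1.534) = 1.000
(α (+) (α (+) 1)) <-> β = 1 − |1.000 − 0.930| = 1 − 0.070 = 0.930
So the left factor is (α (+) (α (+) 1)) <-> β = 0.930.
β <-> α = 1 − |0.930 − 0.534| = 1 − 0.396 = 0.604
(β <-> α) (+) β = min(1, 0.604 + 0.930) = min(1, 1.534) = 1.000
So the right-hand bound is (β <-> α) (+) β = 1.000.
The residuum of the Łukasiewicz t-norm gives the supremum: min(1, 1 − 0.930 + 1.000).
1 − 0.930 + 1.000 = 1.070, so t = min(1, 1.070) = 1.000.
Check: 0.930 & 1.000 = max(0, 0.930) = 0.930 ≤ 1.000.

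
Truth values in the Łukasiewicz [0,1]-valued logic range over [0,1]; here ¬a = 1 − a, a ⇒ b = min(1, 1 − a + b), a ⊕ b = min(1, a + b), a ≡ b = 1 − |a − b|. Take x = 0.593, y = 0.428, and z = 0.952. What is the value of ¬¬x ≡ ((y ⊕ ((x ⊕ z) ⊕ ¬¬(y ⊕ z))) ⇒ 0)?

¬x = 1 − 0.593 = 0.407
¬¬x = 1 − 0.407 = 0.593
x ⊕ z = min(1, 0.593 + 0.952) = min(1, 1.545) = 1.000
y ⊕ z = min(1, 0.428 + 0.952) = min(1, 1.380) = 1.000
¬(y ⊕ z) = 1 − 1.000 = 0.000
¬¬(y ⊕ z) = 1 − 0.000 = 1.000
(x ⊕ z) ⊕ ¬¬(y ⊕ z) = min(1, 1.000 + 1.000) = min(1, 2.000) = 1.000
y ⊕ ((x ⊕ z) ⊕ ¬¬(y ⊕ z)) = min(1, 0.428 + 1.000) = min(1, 1.428) = 1.000
(y ⊕ ((x ⊕ z) ⊕ ¬¬(y ⊕ z))) ⇒ 0 = min(1, 1 − 1.000 + 0.000) = min(1, 0.000) = 0.000
¬¬x ≡ ((y ⊕ ((x ⊕ z) ⊕ ¬¬(y ⊕ z))) ⇒ 0) = 1 − |0.593 − 0.000| = 1 − 0.593 = 0.407

0.407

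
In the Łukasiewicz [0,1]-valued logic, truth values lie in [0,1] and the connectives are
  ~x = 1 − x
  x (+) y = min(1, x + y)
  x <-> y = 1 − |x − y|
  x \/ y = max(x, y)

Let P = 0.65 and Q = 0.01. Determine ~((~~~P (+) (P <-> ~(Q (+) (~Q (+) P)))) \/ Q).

~P = 1 − 0.65 = 0.35
~~P = 1 − 0.35 = 0.65
~~~P = 1 − 0.65 = 0.35
~Q = 1 − 0.01 = 0.99
~Q (+) P = min(1, 0.99 + 0.65) = min(1, 1.64) = 1.00
Q (+) (~Q (+) P) = min(1, 0.01 + 1.00) = min(1, 1.01) = 1.00
~(Q (+) (~Q (+) P)) = 1 − 1.00 = 0.00
P <-> ~(Q (+) (~Q (+) P)) = 1 − |0.65 − 0.00| = 1 − 0.65 = 0.35
~~~P (+) (P <-> ~(Q (+) (~Q (+) P))) = min(1, 0.35 + 0.35) = min(1, 0.70) = 0.70
(~~~P (+) (P <-> ~(Q (+) (~Q (+) P)))) \/ Q = max(0.70, 0.01) = 0.70
~((~~~P (+) (P <-> ~(Q (+) (~Q (+) P)))) \/ Q) = 1 − 0.70 = 0.30

0.30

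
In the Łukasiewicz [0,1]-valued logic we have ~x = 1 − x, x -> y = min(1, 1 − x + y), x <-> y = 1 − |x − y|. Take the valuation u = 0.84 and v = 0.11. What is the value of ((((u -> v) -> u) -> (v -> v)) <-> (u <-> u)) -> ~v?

0.89

u -> v = min(1, 1 − 0.84 + 0.11) = min(1, 0.27) = 0.27
(u -> v) -> u = min(1, 1 − 0.27 + 0.84) = min(1, 1.57) = 1.00
v -> v = min(1, 1 − 0.11 + 0.11) = min(1, 1.00) = 1.00
((u -> v) -> u) -> (v -> v) = min(1, 1 − 1.00 + 1.00) = min(1, 1.00) = 1.00
u <-> u = 1 − |0.84 − 0.84| = 1 − 0.00 = 1.00
(((u -> v) -> u) -> (v -> v)) <-> (u <-> u) = 1 − |1.00 − 1.00| = 1 − 0.00 = 1.00
~v = 1 − 0.11 = 0.89
((((u -> v) -> u) -> (v -> v)) <-> (u <-> u)) -> ~v = min(1, 1 − 1.00 + 0.89) = min(1, 0.89) = 0.89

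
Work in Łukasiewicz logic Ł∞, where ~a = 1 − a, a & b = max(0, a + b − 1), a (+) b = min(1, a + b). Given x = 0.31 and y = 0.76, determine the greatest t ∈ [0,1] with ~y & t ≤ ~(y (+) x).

~y = 1 − 0.76 = 0.24
So the left factor is ~y = 0.24.
y (+) x = min(1, 0.76 + 0.31) = min(1, 1.07) = 1.00
~(y (+) x) = 1 − 1.00 = 0.00
So the right-hand bound is ~(y (+) x) = 0.00.
The residuum of the Łukasiewicz t-norm gives the supremum: min(1, 1 − 0.24 + 0.00).
1 − 0.24 + 0.00 = 0.76, so t = min(1, 0.76) = 0.76.
Check: 0.24 & 0.76 = max(0, 0.00) = 0.00 ≤ 0.00.

0.76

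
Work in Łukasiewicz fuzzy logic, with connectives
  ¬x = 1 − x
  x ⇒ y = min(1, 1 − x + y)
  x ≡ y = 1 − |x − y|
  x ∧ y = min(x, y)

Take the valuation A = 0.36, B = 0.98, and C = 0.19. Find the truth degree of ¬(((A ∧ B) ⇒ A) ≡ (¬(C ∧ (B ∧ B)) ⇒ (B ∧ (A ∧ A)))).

0.45

A ∧ B = min(0.36, 0.98) = 0.36
(A ∧ B) ⇒ A = min(1, 1 − 0.36 + 0.36) = min(1, 1.00) = 1.00
B ∧ B = min(0.98, 0.98) = 0.98
C ∧ (B ∧ B) = min(0.19, 0.98) = 0.19
¬(C ∧ (B ∧ B)) = 1 − 0.19 = 0.81
A ∧ A = min(0.36, 0.36) = 0.36
B ∧ (A ∧ A) = min(0.98, 0.36) = 0.36
¬(C ∧ (B ∧ B)) ⇒ (B ∧ (A ∧ A)) = min(1, 1 − 0.81 + 0.36) = min(1, 0.55) = 0.55
((A ∧ B) ⇒ A) ≡ (¬(C ∧ (B ∧ B)) ⇒ (B ∧ (A ∧ A))) = 1 − |1.00 − 0.55| = 1 − 0.45 = 0.55
¬(((A ∧ B) ⇒ A) ≡ (¬(C ∧ (B ∧ B)) ⇒ (B ∧ (A ∧ A)))) = 1 − 0.55 = 0.45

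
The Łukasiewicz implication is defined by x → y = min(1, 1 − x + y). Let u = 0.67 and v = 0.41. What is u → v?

u → v = min(1, 1 − 0.67 + 0.41) = min(1, 0.74) = 0.74
For comparison, the Gödel implication (1 if x ≤ y else y) would give 0.41.

0.74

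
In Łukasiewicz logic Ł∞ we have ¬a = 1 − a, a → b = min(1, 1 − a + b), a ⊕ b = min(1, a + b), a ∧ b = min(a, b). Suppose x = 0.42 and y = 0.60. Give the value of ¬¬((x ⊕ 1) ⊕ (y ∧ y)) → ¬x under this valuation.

0.58

x ⊕ 1 = min(1, 0.42 + 1.00) = min(1, 1.42) = 1.00
y ∧ y = min(0.60, 0.60) = 0.60
(x ⊕ 1) ⊕ (y ∧ y) = min(1, 1.00 + 0.60) = min(1, 1.60) = 1.00
¬((x ⊕ 1) ⊕ (y ∧ y)) = 1 − 1.00 = 0.00
¬¬((x ⊕ 1) ⊕ (y ∧ y)) = 1 − 0.00 = 1.00
¬x = 1 − 0.42 = 0.58
¬¬((x ⊕ 1) ⊕ (y ∧ y)) → ¬x = min(1, 1 − 1.00 + 0.58) = min(1, 0.58) = 0.58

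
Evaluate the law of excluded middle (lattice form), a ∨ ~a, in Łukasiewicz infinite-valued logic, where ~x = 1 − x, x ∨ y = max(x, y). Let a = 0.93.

~a = 1 − 0.93 = 0.07
a ∨ ~a = max(0.93, 0.07) = 0.93
(The value 0.93 < 1 shows this instance is not satisfied; not a Ł∞-tautology — its value is max(a, 1−a).)

0.93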